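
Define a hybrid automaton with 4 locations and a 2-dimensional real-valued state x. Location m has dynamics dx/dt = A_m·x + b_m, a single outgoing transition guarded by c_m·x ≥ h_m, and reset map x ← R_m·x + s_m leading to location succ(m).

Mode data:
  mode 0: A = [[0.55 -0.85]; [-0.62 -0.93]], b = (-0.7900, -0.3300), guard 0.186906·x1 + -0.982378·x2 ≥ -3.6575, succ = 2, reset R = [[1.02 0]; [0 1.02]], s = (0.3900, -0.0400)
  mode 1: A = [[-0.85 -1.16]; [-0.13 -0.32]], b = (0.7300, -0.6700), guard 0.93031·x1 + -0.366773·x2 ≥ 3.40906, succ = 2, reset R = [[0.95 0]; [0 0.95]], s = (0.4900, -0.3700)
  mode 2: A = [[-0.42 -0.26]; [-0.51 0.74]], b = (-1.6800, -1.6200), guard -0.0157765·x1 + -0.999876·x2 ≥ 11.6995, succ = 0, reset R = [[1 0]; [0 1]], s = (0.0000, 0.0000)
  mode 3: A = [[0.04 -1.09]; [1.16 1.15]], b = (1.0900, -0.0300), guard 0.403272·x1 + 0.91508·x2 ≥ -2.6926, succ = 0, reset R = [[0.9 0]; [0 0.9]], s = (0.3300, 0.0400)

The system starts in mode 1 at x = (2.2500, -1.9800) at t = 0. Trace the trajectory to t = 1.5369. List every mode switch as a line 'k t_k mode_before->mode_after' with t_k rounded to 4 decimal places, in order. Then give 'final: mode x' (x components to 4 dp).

Mode 1: guard c·x = 3.4091 hit at Δt = 0.5709 (t = 0.5709), x⁻ = (2.8082, -2.1719) → reset → x⁺ = (3.1577, -2.4333), jump to mode 2
Mode 2: flow for 0.9660 to horizon, guard not reached → x = (1.9281, -9.0134)

1 0.5709 1->2
final: 2 1.9281 -9.0134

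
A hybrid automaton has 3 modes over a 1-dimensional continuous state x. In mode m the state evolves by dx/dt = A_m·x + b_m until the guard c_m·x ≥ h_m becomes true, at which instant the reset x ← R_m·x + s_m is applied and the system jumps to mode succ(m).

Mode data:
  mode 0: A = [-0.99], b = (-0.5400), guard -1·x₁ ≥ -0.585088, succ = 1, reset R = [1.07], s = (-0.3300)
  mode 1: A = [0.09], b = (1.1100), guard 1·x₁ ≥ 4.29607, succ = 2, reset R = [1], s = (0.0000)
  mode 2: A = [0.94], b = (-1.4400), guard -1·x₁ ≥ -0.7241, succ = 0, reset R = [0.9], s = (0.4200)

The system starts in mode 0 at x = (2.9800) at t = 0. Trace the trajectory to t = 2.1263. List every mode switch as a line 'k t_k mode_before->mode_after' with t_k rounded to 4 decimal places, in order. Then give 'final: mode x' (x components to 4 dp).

1 1.1488 0->1
final: 1 1.4575

Mode 0: guard c·x = -0.5851 hit at Δt = 1.1488 (t = 1.1488), x⁻ = (0.5851) → reset → x⁺ = (0.2960), jump to mode 1
Mode 1: flow for 0.9775 to horizon, guard not reached → x = (1.4575)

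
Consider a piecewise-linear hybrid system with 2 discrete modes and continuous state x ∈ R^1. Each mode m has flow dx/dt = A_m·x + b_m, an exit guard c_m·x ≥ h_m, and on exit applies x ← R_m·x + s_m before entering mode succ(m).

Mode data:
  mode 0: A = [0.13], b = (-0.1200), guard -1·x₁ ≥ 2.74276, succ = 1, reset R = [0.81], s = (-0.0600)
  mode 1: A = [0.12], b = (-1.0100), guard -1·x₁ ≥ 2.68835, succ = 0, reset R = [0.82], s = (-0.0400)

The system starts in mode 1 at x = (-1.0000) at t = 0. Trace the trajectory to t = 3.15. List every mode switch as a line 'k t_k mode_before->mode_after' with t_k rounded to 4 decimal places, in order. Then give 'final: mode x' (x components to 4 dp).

Mode 1: guard c·x = 2.6883 hit at Δt = 1.3743 (t = 1.3743), x⁻ = (-2.6883) → reset → x⁺ = (-2.2444), jump to mode 0
Mode 0: guard c·x = 2.7428 hit at Δt = 1.1239 (t = 2.4982), x⁻ = (-2.7428) → reset → x⁺ = (-2.2816), jump to mode 1
Mode 1: guard c·x = 2.6883 hit at Δt = 0.3109 (t = 2.8091), x⁻ = (-2.6883) → reset → x⁺ = (-2.2444), jump to mode 0
Mode 0: flow for 0.3409 to horizon, guard not reached → x = (-2.3880)

1 1.3743 1->0
2 2.4982 0->1
3 2.8091 1->0
final: 0 -2.3880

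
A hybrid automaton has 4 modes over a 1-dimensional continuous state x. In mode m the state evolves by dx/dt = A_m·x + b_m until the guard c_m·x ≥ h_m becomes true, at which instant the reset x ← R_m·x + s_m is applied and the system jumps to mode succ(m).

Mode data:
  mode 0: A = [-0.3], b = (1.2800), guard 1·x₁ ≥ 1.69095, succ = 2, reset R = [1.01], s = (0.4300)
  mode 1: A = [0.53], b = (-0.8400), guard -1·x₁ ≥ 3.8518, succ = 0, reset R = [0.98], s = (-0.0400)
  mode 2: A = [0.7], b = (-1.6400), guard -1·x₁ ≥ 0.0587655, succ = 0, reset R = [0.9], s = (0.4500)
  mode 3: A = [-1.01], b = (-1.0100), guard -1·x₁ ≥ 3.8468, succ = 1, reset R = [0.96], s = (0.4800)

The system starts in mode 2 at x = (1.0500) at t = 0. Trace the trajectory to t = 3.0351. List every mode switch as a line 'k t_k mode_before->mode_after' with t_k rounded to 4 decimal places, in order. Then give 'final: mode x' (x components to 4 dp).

Mode 2: guard c·x = 0.0588 hit at Δt = 0.8847 (t = 0.8847), x⁻ = (-0.0588) → reset → x⁺ = (0.3971), jump to mode 0
Mode 0: guard c·x = 1.6909 hit at Δt = 1.3567 (t = 2.2414), x⁻ = (1.6909) → reset → x⁺ = (2.1379), jump to mode 2
Mode 2: flow for 0.7937 to horizon, guard not reached → x = (1.9856)

1 0.8847 2->0
2 2.2414 0->2
final: 2 1.9856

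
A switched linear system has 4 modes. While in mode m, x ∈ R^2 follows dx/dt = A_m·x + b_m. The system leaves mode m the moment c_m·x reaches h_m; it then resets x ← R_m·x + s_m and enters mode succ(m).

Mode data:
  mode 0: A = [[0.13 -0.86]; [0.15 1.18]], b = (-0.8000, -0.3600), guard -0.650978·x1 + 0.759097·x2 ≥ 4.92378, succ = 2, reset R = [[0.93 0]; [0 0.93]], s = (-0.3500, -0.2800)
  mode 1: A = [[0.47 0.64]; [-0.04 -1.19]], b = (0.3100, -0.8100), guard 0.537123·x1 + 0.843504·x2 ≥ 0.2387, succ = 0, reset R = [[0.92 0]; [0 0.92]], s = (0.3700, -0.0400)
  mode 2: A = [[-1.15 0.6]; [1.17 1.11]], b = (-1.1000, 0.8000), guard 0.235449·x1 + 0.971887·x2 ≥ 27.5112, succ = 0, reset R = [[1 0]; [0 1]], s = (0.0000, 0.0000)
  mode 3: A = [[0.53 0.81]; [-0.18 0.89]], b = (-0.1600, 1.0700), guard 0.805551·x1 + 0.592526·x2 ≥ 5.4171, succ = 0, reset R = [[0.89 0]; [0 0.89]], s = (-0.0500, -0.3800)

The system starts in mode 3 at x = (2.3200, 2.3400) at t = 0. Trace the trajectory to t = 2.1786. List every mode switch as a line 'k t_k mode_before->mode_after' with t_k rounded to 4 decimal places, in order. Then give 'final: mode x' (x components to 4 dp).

1 0.4304 3->0
2 1.1429 0->2
final: 2 4.5738 23.7098

Mode 3: guard c·x = 5.4171 hit at Δt = 0.4304 (t = 0.4304), x⁻ = (3.9981, 3.7069) → reset → x⁺ = (3.5083, 2.9192), jump to mode 0
Mode 0: guard c·x = 4.9238 hit at Δt = 0.7125 (t = 1.1429), x⁻ = (0.3169, 6.7581) → reset → x⁺ = (-0.0553, 6.0050), jump to mode 2
Mode 2: flow for 1.0357 to horizon, guard not reached → x = (4.5738, 23.7098)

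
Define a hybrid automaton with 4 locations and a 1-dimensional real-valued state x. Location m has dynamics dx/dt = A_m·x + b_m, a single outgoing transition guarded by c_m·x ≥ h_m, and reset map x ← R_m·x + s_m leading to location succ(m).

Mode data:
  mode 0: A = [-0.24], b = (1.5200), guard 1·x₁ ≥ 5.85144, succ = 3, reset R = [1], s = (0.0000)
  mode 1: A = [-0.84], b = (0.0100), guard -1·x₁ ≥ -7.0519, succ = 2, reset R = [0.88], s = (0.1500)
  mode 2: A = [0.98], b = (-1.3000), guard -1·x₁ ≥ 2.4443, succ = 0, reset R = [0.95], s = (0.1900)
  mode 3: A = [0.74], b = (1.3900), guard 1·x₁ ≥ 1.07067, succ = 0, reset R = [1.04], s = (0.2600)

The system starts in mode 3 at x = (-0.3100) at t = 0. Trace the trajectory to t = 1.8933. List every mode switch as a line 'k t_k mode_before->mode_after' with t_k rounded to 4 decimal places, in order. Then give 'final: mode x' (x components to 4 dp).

1 0.8533 3->0
final: 0 2.4691

Mode 3: guard c·x = 1.0707 hit at Δt = 0.8533 (t = 0.8533), x⁻ = (1.0707) → reset → x⁺ = (1.3735), jump to mode 0
Mode 0: flow for 1.0400 to horizon, guard not reached → x = (2.4691)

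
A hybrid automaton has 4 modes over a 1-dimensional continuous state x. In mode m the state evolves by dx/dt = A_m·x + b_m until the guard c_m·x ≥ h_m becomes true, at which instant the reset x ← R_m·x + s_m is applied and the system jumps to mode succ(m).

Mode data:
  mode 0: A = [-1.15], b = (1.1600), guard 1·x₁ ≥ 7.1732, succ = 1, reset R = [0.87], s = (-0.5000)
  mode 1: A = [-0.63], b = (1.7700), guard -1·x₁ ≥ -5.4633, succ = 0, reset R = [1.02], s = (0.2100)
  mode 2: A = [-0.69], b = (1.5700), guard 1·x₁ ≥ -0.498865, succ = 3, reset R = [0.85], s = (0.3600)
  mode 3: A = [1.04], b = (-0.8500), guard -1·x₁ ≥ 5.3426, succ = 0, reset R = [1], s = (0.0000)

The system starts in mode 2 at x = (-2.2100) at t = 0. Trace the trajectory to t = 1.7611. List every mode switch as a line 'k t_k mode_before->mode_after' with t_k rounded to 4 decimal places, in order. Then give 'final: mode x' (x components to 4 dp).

1 0.6963 2->3
final: 3 -1.8500

Mode 2: guard c·x = -0.4989 hit at Δt = 0.6963 (t = 0.6963), x⁻ = (-0.4989) → reset → x⁺ = (-0.0640), jump to mode 3
Mode 3: flow for 1.0648 to horizon, guard not reached → x = (-1.8500)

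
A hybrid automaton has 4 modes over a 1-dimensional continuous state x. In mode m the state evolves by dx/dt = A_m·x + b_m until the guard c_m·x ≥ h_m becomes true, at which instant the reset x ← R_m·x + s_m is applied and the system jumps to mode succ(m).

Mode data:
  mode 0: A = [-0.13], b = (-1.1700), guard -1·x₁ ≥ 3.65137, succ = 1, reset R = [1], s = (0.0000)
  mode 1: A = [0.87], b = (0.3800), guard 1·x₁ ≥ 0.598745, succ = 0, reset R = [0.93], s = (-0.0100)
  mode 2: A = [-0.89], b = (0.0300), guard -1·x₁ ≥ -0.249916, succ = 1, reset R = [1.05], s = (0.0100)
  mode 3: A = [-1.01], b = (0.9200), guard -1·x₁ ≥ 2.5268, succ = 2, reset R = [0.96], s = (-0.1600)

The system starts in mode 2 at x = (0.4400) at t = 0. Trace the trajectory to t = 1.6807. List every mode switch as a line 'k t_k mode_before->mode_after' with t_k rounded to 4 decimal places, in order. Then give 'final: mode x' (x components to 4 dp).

1 0.7088 2->1
2 1.1439 1->0
final: 0 -0.0967

Mode 2: guard c·x = -0.2499 hit at Δt = 0.7088 (t = 0.7088), x⁻ = (0.2499) → reset → x⁺ = (0.2724), jump to mode 1
Mode 1: guard c·x = 0.5987 hit at Δt = 0.4351 (t = 1.1439), x⁻ = (0.5987) → reset → x⁺ = (0.5468), jump to mode 0
Mode 0: flow for 0.5368 to horizon, guard not reached → x = (-0.0967)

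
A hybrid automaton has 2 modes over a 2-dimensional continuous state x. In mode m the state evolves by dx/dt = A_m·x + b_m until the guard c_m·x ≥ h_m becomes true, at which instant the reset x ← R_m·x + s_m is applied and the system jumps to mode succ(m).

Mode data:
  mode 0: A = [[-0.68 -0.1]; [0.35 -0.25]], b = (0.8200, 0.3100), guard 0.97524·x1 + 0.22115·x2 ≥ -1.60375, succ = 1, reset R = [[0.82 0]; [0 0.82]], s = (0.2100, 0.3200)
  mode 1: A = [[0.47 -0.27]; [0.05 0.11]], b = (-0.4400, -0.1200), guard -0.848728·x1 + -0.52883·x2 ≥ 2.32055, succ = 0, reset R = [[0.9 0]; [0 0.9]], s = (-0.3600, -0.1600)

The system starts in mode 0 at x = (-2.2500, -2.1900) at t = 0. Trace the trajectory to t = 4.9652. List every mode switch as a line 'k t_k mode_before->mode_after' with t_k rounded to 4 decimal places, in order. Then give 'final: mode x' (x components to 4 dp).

1 0.4928 0->1
2 1.9925 1->0
3 2.2498 0->1
4 3.6748 1->0
5 3.9746 0->1
final: 1 -1.5187 -1.2810

Mode 0: guard c·x = -1.6038 hit at Δt = 0.4928 (t = 0.4928), x⁻ = (-1.1765, -2.0637) → reset → x⁺ = (-0.7547, -1.3722), jump to mode 1
Mode 1: guard c·x = 2.3205 hit at Δt = 1.4997 (t = 1.9925), x⁻ = (-1.5474, -1.9047) → reset → x⁺ = (-1.7526, -1.8742), jump to mode 0
Mode 0: guard c·x = -1.6038 hit at Δt = 0.2573 (t = 2.2498), x⁻ = (-1.2341, -1.8095) → reset → x⁺ = (-0.8020, -1.1638), jump to mode 1
Mode 1: guard c·x = 2.3205 hit at Δt = 1.4250 (t = 3.6748), x⁻ = (-1.7124, -1.6398) → reset → x⁺ = (-1.9012, -1.6358), jump to mode 0
Mode 0: guard c·x = -1.6038 hit at Δt = 0.2997 (t = 3.9746), x⁻ = (-1.2844, -1.5877) → reset → x⁺ = (-0.8432, -0.9819), jump to mode 1
Mode 1: flow for 0.9906 to horizon, guard not reached → x = (-1.5187, -1.2810)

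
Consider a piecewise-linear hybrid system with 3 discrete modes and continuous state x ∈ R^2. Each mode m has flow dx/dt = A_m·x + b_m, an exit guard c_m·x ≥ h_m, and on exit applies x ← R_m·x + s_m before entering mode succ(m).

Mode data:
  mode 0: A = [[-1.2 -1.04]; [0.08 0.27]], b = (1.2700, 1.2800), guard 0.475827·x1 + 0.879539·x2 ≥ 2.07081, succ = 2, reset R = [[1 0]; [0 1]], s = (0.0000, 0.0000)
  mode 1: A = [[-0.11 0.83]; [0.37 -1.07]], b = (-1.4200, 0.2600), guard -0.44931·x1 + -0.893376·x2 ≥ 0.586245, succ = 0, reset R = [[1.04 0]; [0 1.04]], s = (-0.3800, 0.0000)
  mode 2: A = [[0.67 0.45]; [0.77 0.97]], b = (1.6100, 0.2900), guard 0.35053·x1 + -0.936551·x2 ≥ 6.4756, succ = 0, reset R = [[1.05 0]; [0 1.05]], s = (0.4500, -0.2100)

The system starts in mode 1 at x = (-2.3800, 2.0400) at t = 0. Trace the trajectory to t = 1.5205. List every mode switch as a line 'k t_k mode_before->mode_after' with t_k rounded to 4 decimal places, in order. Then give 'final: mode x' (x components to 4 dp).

1 0.7510 1->0
final: 0 -1.1828 1.7267

Mode 1: guard c·x = 0.5862 hit at Δt = 0.7510 (t = 0.7510), x⁻ = (-2.4879, 0.5951) → reset → x⁺ = (-2.9674, 0.6189), jump to mode 0
Mode 0: flow for 0.7695 to horizon, guard not reached → x = (-1.1828, 1.7267)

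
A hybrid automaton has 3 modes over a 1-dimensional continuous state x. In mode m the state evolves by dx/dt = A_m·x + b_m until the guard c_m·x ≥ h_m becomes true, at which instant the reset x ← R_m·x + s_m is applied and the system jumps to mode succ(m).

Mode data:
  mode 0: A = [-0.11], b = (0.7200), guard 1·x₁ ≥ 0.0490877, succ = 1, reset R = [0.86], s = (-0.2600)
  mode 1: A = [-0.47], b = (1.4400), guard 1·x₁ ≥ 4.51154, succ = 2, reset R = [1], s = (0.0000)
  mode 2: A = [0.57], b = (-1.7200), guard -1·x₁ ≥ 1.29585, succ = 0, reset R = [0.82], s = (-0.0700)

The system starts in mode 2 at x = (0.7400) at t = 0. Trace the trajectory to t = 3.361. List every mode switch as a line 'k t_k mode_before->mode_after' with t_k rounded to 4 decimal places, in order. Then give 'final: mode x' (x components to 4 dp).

1 1.1204 2->0
2 2.6397 0->1
final: 1 0.7258

Mode 2: guard c·x = 1.2958 hit at Δt = 1.1204 (t = 1.1204), x⁻ = (-1.2958) → reset → x⁺ = (-1.1326), jump to mode 0
Mode 0: guard c·x = 0.0491 hit at Δt = 1.5193 (t = 2.6397), x⁻ = (0.0491) → reset → x⁺ = (-0.2178), jump to mode 1
Mode 1: flow for 0.7213 to horizon, guard not reached → x = (0.7258)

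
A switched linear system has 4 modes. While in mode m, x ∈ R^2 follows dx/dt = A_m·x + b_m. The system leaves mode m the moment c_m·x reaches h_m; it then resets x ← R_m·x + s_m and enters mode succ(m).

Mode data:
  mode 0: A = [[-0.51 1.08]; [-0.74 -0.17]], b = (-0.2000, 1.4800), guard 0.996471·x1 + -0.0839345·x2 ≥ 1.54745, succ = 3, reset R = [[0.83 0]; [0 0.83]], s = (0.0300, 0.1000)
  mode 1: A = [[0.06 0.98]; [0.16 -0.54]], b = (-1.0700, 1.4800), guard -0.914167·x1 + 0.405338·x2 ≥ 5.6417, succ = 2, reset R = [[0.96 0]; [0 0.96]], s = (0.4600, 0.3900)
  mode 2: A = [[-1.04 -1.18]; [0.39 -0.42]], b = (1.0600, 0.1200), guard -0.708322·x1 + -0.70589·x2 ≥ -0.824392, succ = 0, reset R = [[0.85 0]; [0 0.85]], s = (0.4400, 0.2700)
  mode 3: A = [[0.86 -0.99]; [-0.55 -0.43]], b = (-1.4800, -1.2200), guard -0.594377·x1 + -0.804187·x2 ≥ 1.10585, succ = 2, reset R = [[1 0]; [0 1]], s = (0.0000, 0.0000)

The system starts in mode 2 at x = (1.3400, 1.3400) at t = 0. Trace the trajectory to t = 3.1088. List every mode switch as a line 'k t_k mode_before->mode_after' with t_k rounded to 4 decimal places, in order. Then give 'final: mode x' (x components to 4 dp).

1 1.2878 2->0
2 2.5868 0->3
final: 3 0.6581 0.3797

Mode 2: guard c·x = -0.8244 hit at Δt = 1.2878 (t = 1.2878), x⁻ = (0.0801, 1.0875) → reset → x⁺ = (0.5081, 1.1944), jump to mode 0
Mode 0: guard c·x = 1.5474 hit at Δt = 1.2990 (t = 2.5868), x⁻ = (1.6966, 1.7056) → reset → x⁺ = (1.4382, 1.5156), jump to mode 3
Mode 3: flow for 0.5220 to horizon, guard not reached → x = (0.6581, 0.3797)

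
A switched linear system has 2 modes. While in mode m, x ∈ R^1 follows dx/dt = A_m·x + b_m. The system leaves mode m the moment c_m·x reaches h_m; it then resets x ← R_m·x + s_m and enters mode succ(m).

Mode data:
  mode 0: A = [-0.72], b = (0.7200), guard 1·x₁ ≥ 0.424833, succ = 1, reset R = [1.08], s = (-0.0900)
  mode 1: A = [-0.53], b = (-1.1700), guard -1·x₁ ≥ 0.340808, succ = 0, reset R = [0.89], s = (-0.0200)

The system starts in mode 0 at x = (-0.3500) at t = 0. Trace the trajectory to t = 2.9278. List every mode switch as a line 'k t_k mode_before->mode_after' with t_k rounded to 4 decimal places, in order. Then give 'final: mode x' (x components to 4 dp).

1 1.1850 0->1
2 1.7929 1->0
final: 0 0.4155

Mode 0: guard c·x = 0.4248 hit at Δt = 1.1850 (t = 1.1850), x⁻ = (0.4248) → reset → x⁺ = (0.3688), jump to mode 1
Mode 1: guard c·x = 0.3408 hit at Δt = 0.6079 (t = 1.7929), x⁻ = (-0.3408) → reset → x⁺ = (-0.3233), jump to mode 0
Mode 0: flow for 1.1349 to horizon, guard not reached → x = (0.4155)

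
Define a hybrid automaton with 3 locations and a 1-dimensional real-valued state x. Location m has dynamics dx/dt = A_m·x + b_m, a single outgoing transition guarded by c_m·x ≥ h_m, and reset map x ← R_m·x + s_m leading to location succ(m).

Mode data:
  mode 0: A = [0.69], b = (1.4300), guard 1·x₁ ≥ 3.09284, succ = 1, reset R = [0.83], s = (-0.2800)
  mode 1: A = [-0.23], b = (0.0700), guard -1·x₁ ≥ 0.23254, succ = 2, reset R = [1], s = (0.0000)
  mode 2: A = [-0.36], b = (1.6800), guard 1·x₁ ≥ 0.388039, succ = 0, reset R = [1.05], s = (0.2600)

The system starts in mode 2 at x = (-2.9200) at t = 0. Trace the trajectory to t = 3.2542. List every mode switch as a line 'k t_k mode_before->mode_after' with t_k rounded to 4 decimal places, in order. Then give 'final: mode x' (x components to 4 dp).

Mode 2: guard c·x = 0.3880 hit at Δt = 1.5910 (t = 1.5910), x⁻ = (0.3880) → reset → x⁺ = (0.6674), jump to mode 0
Mode 0: guard c·x = 3.0928 hit at Δt = 0.9189 (t = 2.5099), x⁻ = (3.0928) → reset → x⁺ = (2.2871), jump to mode 1
Mode 1: flow for 0.7443 to horizon, guard not reached → x = (1.9751)

1 1.5910 2->0
2 2.5099 0->1
final: 1 1.9751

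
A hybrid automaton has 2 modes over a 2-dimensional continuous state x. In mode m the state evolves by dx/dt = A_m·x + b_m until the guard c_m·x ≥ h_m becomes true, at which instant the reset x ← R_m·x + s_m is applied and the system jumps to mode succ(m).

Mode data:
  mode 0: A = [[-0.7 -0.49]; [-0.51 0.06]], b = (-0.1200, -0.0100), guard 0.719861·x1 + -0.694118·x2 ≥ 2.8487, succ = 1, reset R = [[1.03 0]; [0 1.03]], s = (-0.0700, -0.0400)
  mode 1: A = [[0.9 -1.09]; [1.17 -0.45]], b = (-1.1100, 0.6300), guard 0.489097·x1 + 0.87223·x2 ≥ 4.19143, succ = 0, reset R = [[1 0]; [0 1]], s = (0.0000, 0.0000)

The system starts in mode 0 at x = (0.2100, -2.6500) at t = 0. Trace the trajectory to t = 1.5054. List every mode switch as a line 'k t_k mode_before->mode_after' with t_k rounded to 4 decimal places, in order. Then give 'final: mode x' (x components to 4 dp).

Mode 0: guard c·x = 2.8487 hit at Δt = 0.9039 (t = 0.9039), x⁻ = (0.9717, -3.0963) → reset → x⁺ = (0.9309, -3.2292), jump to mode 1
Mode 1: flow for 0.6015 to horizon, guard not reached → x = (2.6729, -0.9685)

1 0.9039 0->1
final: 1 2.6729 -0.9685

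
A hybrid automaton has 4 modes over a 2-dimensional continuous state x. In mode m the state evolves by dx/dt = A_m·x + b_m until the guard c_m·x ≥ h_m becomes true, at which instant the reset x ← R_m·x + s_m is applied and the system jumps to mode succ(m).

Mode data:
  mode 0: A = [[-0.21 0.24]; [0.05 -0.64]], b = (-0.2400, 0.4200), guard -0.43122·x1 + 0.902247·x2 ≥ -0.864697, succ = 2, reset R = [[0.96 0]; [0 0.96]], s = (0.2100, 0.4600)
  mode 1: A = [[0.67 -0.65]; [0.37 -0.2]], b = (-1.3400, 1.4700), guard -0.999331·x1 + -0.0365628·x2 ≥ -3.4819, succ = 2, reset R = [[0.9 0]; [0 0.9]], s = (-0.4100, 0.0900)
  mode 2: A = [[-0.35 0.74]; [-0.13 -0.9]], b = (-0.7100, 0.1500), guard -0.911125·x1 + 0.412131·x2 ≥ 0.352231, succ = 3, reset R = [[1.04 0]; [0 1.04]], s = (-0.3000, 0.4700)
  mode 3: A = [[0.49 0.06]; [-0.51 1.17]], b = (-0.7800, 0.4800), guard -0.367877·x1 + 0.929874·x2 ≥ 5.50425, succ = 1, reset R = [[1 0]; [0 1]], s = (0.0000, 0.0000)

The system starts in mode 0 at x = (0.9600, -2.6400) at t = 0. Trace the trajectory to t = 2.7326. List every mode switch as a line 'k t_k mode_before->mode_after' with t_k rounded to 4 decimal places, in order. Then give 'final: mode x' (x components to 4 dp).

1 1.1494 0->2
2 2.0198 2->3
final: 3 -1.6658 2.0468

Mode 0: guard c·x = -0.8647 hit at Δt = 1.1494 (t = 1.1494), x⁻ = (0.1097, -0.9059) → reset → x⁺ = (0.3153, -0.4097), jump to mode 2
Mode 2: guard c·x = 0.3522 hit at Δt = 0.8704 (t = 2.0198), x⁻ = (-0.4254, -0.0858) → reset → x⁺ = (-0.7424, 0.3808), jump to mode 3
Mode 3: flow for 0.7128 to horizon, guard not reached → x = (-1.6658, 2.0468)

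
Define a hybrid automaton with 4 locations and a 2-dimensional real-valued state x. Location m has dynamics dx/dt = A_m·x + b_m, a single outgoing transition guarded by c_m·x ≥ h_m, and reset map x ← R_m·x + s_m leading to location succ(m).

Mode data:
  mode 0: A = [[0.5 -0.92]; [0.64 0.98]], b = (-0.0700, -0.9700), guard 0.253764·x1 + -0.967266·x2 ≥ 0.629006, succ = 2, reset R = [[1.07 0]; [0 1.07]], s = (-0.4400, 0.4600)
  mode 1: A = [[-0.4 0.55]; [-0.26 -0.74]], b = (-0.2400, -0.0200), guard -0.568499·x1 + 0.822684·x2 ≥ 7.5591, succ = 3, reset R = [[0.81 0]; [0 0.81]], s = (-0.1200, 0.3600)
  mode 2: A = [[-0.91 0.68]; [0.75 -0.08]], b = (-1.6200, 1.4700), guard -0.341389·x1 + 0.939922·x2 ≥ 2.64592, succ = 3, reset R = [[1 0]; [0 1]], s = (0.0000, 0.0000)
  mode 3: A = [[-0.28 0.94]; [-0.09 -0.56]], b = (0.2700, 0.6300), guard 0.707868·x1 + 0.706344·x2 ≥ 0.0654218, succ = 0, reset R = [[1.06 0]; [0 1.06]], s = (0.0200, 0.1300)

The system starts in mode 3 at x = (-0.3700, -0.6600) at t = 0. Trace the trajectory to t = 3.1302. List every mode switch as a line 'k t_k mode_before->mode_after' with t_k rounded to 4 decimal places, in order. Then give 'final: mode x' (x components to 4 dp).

1 1.1741 3->0
2 2.0652 0->2
final: 2 -1.2880 0.4068

Mode 3: guard c·x = 0.0654 hit at Δt = 1.1741 (t = 1.1741), x⁻ = (-0.1312, 0.2241) → reset → x⁺ = (-0.1191, 0.3676), jump to mode 0
Mode 0: guard c·x = 0.6290 hit at Δt = 0.8911 (t = 2.0652), x⁻ = (-0.2158, -0.7069) → reset → x⁺ = (-0.6709, -0.2964), jump to mode 2
Mode 2: flow for 1.0650 to horizon, guard not reached → x = (-1.2880, 0.4068)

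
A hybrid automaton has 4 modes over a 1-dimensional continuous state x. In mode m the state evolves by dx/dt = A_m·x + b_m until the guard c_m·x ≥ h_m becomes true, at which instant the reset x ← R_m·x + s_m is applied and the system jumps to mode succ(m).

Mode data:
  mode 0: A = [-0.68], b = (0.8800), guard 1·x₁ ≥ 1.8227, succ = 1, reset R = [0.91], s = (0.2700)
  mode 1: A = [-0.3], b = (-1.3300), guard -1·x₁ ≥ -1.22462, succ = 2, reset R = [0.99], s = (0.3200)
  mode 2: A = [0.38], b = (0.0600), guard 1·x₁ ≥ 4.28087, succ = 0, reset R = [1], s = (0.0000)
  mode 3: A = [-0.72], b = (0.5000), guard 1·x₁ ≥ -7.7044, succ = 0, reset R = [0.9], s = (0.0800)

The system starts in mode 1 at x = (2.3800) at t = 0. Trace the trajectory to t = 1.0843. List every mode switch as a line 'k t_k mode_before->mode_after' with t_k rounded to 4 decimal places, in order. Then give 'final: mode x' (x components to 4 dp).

1 0.6194 1->2
final: 2 1.8590

Mode 1: guard c·x = -1.2246 hit at Δt = 0.6194 (t = 0.6194), x⁻ = (1.2246) → reset → x⁺ = (1.5324), jump to mode 2
Mode 2: flow for 0.4649 to horizon, guard not reached → x = (1.8590)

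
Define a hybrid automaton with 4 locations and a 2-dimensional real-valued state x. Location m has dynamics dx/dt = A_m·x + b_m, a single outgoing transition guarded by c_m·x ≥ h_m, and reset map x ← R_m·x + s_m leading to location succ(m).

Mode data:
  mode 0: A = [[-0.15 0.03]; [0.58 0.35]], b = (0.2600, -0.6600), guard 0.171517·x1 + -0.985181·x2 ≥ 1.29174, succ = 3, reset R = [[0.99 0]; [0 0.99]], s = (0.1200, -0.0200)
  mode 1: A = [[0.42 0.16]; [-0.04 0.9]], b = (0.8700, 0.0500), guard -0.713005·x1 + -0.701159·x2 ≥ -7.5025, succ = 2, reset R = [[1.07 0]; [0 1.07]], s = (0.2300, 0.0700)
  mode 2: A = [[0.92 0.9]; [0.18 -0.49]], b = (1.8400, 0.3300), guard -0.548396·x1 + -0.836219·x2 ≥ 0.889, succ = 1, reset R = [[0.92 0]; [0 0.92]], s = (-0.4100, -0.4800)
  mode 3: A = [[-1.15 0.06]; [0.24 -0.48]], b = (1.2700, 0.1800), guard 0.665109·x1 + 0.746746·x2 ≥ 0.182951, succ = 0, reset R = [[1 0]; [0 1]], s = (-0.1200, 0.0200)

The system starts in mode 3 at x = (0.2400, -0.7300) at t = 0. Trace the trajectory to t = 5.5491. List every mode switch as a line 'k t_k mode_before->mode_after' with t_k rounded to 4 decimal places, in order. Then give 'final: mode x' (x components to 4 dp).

Mode 3: guard c·x = 0.1830 hit at Δt = 0.6563 (t = 0.6563), x⁻ = (0.6836, -0.3639) → reset → x⁺ = (0.5636, -0.3439), jump to mode 0
Mode 0: guard c·x = 1.2917 hit at Δt = 1.5857 (t = 2.2420), x⁻ = (0.7793, -1.1755) → reset → x⁺ = (0.8915, -1.1837), jump to mode 3
Mode 3: guard c·x = 0.1830 hit at Δt = 0.6649 (t = 2.9069), x⁻ = (0.9813, -0.6291) → reset → x⁺ = (0.8613, -0.6091), jump to mode 0
Mode 0: guard c·x = 1.2917 hit at Δt = 1.2481 (t = 4.1550), x⁻ = (0.9805, -1.1405) → reset → x⁺ = (1.0907, -1.1491), jump to mode 3
Mode 3: guard c·x = 0.1830 hit at Δt = 0.4935 (t = 4.6486), x⁻ = (1.0762, -0.7136) → reset → x⁺ = (0.9562, -0.6936), jump to mode 0
Mode 0: flow for 0.9005 to horizon, guard not reached → x = (1.0326, -1.0389)

1 0.6563 3->0
2 2.2420 0->3
3 2.9069 3->0
4 4.1550 0->3
5 4.6486 3->0
final: 0 1.0326 -1.0389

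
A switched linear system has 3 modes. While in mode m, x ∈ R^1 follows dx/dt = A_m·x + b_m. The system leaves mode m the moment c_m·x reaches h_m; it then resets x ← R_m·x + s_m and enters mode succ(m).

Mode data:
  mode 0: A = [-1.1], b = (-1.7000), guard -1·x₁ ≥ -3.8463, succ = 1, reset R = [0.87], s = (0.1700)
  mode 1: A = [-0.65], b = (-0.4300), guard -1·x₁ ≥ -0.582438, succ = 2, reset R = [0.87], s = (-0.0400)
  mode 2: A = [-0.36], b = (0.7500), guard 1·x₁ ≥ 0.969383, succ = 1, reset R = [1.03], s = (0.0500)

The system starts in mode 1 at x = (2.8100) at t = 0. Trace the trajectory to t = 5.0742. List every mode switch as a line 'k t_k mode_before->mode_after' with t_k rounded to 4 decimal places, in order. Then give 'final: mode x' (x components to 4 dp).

1 1.5789 1->2
2 2.6134 2->1
3 3.1029 1->2
4 4.1374 2->1
5 4.6269 1->2
final: 2 0.7072

Mode 1: guard c·x = -0.5824 hit at Δt = 1.5789 (t = 1.5789), x⁻ = (0.5824) → reset → x⁺ = (0.4667), jump to mode 2
Mode 2: guard c·x = 0.9694 hit at Δt = 1.0345 (t = 2.6134), x⁻ = (0.9694) → reset → x⁺ = (1.0485), jump to mode 1
Mode 1: guard c·x = -0.5824 hit at Δt = 0.4895 (t = 3.1029), x⁻ = (0.5824) → reset → x⁺ = (0.4667), jump to mode 2
Mode 2: guard c·x = 0.9694 hit at Δt = 1.0345 (t = 4.1374), x⁻ = (0.9694) → reset → x⁺ = (1.0485), jump to mode 1
Mode 1: guard c·x = -0.5824 hit at Δt = 0.4895 (t = 4.6269), x⁻ = (0.5824) → reset → x⁺ = (0.4667), jump to mode 2
Mode 2: flow for 0.4473 to horizon, guard not reached → x = (0.7072)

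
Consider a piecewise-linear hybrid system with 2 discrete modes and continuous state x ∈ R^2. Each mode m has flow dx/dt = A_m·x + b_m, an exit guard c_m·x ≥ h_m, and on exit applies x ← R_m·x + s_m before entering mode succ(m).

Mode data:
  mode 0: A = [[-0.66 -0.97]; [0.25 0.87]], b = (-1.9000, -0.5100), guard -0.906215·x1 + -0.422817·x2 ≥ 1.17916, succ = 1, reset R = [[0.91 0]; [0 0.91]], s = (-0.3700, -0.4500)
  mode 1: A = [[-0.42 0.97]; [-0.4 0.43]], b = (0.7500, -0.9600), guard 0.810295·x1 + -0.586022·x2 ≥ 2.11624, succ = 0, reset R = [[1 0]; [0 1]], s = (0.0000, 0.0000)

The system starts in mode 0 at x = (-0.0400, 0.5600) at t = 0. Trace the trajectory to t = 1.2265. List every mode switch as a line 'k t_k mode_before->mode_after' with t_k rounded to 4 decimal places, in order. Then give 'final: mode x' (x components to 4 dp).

1 0.7759 0->1
final: 1 -1.1954 -0.3744

Mode 0: guard c·x = 1.1792 hit at Δt = 0.7759 (t = 0.7759), x⁻ = (-1.4547, 0.3290) → reset → x⁺ = (-1.6938, -0.1506), jump to mode 1
Mode 1: flow for 0.4506 to horizon, guard not reached → x = (-1.1954, -0.3744)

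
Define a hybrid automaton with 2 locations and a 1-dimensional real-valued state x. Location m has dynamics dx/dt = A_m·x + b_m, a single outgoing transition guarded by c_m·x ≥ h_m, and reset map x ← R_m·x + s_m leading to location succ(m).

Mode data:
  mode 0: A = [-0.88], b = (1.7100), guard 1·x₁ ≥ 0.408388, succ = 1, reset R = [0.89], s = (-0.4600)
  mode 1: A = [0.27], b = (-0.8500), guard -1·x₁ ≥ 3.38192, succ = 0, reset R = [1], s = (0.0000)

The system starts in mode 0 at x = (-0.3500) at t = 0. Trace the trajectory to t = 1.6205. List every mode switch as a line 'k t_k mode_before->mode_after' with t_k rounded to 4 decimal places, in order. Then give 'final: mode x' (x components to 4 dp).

1 0.4563 0->1
final: 1 -1.2949

Mode 0: guard c·x = 0.4084 hit at Δt = 0.4563 (t = 0.4563), x⁻ = (0.4084) → reset → x⁺ = (-0.0965), jump to mode 1
Mode 1: flow for 1.1642 to horizon, guard not reached → x = (-1.2949)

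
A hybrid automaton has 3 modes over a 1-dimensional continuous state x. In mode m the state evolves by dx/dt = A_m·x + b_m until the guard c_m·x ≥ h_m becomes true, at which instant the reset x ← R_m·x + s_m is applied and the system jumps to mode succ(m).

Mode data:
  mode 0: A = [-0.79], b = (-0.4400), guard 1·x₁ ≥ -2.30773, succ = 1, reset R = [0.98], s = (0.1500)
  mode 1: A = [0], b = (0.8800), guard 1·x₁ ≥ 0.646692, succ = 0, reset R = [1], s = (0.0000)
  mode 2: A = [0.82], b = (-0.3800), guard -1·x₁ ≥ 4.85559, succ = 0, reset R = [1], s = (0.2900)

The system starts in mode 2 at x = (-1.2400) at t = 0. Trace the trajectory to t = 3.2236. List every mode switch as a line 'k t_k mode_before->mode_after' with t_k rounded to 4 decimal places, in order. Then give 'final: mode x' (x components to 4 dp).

Mode 2: guard c·x = 4.8556 hit at Δt = 1.3886 (t = 1.3886), x⁻ = (-4.8556) → reset → x⁺ = (-4.5656), jump to mode 0
Mode 0: guard c·x = -2.3077 hit at Δt = 1.0486 (t = 2.4372), x⁻ = (-2.3077) → reset → x⁺ = (-2.1116), jump to mode 1
Mode 1: flow for 0.7864 to horizon, guard not reached → x = (-1.4195)

1 1.3886 2->0
2 2.4372 0->1
final: 1 -1.4195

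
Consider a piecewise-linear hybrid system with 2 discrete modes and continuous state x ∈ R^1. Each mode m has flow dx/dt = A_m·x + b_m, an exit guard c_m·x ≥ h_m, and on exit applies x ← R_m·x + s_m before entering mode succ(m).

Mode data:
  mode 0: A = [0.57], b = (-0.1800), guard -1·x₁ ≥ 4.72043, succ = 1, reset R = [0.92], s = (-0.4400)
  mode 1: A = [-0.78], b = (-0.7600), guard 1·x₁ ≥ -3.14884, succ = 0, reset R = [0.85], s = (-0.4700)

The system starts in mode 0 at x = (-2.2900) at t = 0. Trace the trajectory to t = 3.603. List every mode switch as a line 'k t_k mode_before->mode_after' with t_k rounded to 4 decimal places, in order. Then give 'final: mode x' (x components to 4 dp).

1 1.1560 0->1
2 1.8745 1->0
3 2.5319 0->1
4 3.2504 1->0
final: 0 -3.9172

Mode 0: guard c·x = 4.7204 hit at Δt = 1.1560 (t = 1.1560), x⁻ = (-4.7204) → reset → x⁺ = (-4.7828), jump to mode 1
Mode 1: guard c·x = -3.1488 hit at Δt = 0.7185 (t = 1.8745), x⁻ = (-3.1488) → reset → x⁺ = (-3.1465), jump to mode 0
Mode 0: guard c·x = 4.7204 hit at Δt = 0.6574 (t = 2.5319), x⁻ = (-4.7204) → reset → x⁺ = (-4.7828), jump to mode 1
Mode 1: guard c·x = -3.1488 hit at Δt = 0.7185 (t = 3.2504), x⁻ = (-3.1488) → reset → x⁺ = (-3.1465), jump to mode 0
Mode 0: flow for 0.3526 to horizon, guard not reached → x = (-3.9172)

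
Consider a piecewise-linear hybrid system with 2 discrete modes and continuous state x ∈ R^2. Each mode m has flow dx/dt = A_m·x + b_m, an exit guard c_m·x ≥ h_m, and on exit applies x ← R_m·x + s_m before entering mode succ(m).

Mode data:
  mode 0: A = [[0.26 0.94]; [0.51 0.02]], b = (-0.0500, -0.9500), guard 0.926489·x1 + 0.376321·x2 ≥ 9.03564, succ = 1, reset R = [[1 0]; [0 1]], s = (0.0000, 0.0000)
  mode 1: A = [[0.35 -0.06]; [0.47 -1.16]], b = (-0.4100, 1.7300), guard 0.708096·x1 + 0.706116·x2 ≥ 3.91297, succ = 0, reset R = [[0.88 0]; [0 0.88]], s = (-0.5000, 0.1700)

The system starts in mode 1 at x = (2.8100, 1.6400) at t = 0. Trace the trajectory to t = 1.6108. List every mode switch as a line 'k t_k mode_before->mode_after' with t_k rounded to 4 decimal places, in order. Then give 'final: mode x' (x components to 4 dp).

1 0.8062 1->0
final: 0 4.9126 2.9212

Mode 1: guard c·x = 3.9130 hit at Δt = 0.8062 (t = 0.8062), x⁻ = (3.2329, 2.2996) → reset → x⁺ = (2.3449, 2.1937), jump to mode 0
Mode 0: flow for 0.8046 to horizon, guard not reached → x = (4.9126, 2.9212)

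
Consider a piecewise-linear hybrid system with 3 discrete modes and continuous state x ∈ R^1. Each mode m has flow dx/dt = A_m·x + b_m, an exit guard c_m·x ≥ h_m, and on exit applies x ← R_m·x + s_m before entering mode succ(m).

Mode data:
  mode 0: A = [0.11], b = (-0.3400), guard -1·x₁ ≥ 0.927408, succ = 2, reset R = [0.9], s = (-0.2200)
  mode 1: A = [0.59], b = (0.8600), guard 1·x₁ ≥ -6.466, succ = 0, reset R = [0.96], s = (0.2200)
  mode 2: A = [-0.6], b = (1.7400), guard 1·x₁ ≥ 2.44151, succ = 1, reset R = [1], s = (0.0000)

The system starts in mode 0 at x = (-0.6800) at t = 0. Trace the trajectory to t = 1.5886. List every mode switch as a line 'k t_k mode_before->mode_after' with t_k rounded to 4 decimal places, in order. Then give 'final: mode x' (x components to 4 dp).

Mode 0: guard c·x = 0.9274 hit at Δt = 0.5777 (t = 0.5777), x⁻ = (-0.9274) → reset → x⁺ = (-1.0547), jump to mode 2
Mode 2: flow for 1.0109 to horizon, guard not reached → x = (0.7438)

1 0.5777 0->2
final: 2 0.7438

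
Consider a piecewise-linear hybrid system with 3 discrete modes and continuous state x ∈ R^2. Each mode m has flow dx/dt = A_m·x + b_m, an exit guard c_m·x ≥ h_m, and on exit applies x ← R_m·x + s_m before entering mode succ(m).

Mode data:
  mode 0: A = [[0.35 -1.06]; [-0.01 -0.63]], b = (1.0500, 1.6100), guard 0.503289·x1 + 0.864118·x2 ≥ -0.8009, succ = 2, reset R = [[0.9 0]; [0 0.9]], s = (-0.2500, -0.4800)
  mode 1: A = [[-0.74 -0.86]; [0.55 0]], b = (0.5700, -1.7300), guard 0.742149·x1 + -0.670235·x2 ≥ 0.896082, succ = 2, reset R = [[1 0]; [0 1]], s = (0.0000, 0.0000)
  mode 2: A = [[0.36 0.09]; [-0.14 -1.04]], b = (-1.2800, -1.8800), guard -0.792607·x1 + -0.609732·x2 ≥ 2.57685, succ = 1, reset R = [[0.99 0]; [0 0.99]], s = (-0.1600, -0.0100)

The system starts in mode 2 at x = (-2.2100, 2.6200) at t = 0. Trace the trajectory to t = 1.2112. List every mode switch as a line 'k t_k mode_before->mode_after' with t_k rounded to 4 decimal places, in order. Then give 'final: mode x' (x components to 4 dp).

1 0.6783 2->1
final: 1 -2.1620 -1.2354

Mode 2: guard c·x = 2.5768 hit at Δt = 0.6783 (t = 0.6783), x⁻ = (-3.7001, 0.5836) → reset → x⁺ = (-3.8231, 0.5678), jump to mode 1
Mode 1: flow for 0.5329 to horizon, guard not reached → x = (-2.1620, -1.2354)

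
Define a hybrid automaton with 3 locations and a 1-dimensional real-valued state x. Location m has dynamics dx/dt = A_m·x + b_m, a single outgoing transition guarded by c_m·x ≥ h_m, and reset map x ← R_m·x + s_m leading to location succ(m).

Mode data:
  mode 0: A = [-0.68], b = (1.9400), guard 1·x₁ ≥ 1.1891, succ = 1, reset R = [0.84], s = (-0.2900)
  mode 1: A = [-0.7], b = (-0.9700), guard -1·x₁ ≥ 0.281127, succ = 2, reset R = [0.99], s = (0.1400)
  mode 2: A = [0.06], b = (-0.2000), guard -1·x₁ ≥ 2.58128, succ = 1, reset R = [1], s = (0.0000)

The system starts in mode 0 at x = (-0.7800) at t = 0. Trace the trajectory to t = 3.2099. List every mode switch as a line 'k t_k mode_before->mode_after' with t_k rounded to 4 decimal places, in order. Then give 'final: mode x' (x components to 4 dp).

1 1.1484 0->1
2 2.0625 1->2
final: 2 -0.3857

Mode 0: guard c·x = 1.1891 hit at Δt = 1.1484 (t = 1.1484), x⁻ = (1.1891) → reset → x⁺ = (0.7088), jump to mode 1
Mode 1: guard c·x = 0.2811 hit at Δt = 0.9141 (t = 2.0625), x⁻ = (-0.2811) → reset → x⁺ = (-0.1383), jump to mode 2
Mode 2: flow for 1.1474 to horizon, guard not reached → x = (-0.3857)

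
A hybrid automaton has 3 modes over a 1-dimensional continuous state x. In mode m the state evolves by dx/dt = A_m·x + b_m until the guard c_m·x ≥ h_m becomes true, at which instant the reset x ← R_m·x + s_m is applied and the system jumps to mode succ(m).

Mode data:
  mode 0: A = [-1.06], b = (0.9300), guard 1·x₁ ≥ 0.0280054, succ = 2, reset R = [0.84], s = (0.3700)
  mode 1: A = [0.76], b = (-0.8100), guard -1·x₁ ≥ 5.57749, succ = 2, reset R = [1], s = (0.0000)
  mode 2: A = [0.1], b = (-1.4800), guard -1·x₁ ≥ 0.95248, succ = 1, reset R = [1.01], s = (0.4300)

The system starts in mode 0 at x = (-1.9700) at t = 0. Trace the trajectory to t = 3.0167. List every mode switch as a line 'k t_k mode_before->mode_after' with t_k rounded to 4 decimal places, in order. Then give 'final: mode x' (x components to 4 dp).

1 1.1412 0->2
2 2.0344 2->1
final: 1 -2.3051

Mode 0: guard c·x = 0.0280 hit at Δt = 1.1412 (t = 1.1412), x⁻ = (0.0280) → reset → x⁺ = (0.3935), jump to mode 2
Mode 2: guard c·x = 0.9525 hit at Δt = 0.8932 (t = 2.0344), x⁻ = (-0.9525) → reset → x⁺ = (-0.5320), jump to mode 1
Mode 1: flow for 0.9823 to horizon, guard not reached → x = (-2.3051)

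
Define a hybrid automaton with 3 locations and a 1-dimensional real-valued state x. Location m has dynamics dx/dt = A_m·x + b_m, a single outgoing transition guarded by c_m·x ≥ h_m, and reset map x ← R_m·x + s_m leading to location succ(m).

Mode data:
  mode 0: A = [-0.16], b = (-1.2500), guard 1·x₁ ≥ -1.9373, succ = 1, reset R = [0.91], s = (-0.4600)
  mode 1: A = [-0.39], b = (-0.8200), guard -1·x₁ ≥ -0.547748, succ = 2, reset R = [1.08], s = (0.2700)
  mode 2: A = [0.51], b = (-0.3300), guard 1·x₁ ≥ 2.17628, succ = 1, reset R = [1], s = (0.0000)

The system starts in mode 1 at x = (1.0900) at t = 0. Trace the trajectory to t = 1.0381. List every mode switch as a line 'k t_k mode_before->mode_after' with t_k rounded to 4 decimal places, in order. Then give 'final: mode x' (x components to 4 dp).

Mode 1: guard c·x = -0.5477 hit at Δt = 0.4773 (t = 0.4773), x⁻ = (0.5477) → reset → x⁺ = (0.8616), jump to mode 2
Mode 2: flow for 0.5608 to horizon, guard not reached → x = (0.9326)

1 0.4773 1->2
final: 2 0.9326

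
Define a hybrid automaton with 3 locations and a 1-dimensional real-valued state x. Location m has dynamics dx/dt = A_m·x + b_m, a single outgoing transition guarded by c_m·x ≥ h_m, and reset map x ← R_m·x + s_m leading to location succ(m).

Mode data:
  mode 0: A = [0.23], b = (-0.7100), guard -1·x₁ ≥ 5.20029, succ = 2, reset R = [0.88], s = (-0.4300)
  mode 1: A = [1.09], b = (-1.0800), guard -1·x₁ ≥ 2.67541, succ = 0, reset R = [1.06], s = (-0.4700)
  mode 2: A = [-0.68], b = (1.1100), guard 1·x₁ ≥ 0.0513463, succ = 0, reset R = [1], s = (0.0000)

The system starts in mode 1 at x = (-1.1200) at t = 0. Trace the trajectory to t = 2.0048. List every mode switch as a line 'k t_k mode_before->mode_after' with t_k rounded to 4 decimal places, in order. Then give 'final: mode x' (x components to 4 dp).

1 0.5065 1->0
2 1.6349 0->2
final: 2 -3.5299

Mode 1: guard c·x = 2.6754 hit at Δt = 0.5065 (t = 0.5065), x⁻ = (-2.6754) → reset → x⁺ = (-3.3059), jump to mode 0
Mode 0: guard c·x = 5.2003 hit at Δt = 1.1284 (t = 1.6349), x⁻ = (-5.2003) → reset → x⁺ = (-5.0063), jump to mode 2
Mode 2: flow for 0.3699 to horizon, guard not reached → x = (-3.5299)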